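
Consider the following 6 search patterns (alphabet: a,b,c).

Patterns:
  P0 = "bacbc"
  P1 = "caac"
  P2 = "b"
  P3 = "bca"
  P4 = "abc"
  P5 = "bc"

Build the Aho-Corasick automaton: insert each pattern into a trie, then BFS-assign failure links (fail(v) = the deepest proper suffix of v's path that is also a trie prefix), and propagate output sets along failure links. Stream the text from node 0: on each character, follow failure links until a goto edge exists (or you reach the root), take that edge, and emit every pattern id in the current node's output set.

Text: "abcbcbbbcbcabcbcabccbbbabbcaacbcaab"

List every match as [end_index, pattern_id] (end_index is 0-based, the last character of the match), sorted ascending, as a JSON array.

Construct AC machine:
Trie (insert patterns):
  n0 'ε': a→12 b→1 c→6
  n1 'b': a→2 c→10  [P2 ends]
  n2 'ba': c→3
  n3 'bac': b→4
  n4 'bacb': c→5
  n5 'bacbc': ·  [P0 ends]
  n6 'c': a→7
  n7 'ca': a→8
  n8 'caa': c→9
  n9 'caac': ·  [P1 ends]
  n10 'bc': a→11  [P5 ends]
  n11 'bca': ·  [P3 ends]
  n12 'a': b→13
  n13 'ab': c→14
  n14 'abc': ·  [P4 ends]

Failure links (BFS by depth):
  n1('b'): parent n0 fail=0; on 'b' 0 → fail=0;  out {2}∪∅={2}
  n6('c'): parent n0 fail=0; on 'c' 0 → fail=0;  out ∅∪∅=∅
  n12('a'): parent n0 fail=0; on 'a' 0 → fail=0;  out ∅∪∅=∅
  n2('ba'): parent n1 fail=0; on 'a' 0 → fail=12;  out ∅∪∅=∅
  n7('ca'): parent n6 fail=0; on 'a' 0 → fail=12;  out ∅∪∅=∅
  n10('bc'): parent n1 fail=0; on 'c' 0 → fail=6;  out {5}∪∅={5}
  n13('ab'): parent n12 fail=0; on 'b' 0 → fail=1;  out ∅∪{2}={2}
  n3('bac'): parent n2 fail=12; on 'c' 12→0 → fail=6;  out ∅∪∅=∅
  n8('caa'): parent n7 fail=12; on 'a' 12→0 → fail=12;  out ∅∪∅=∅
  n11('bca'): parent n10 fail=6; on 'a' 6 → fail=7;  out {3}∪∅={3}
  n14('abc'): parent n13 fail=1; on 'c' 1 → fail=10;  out {4}∪{5}={4,5}
  n4('bacb'): parent n3 fail=6; on 'b' 6→0 → fail=1;  out ∅∪{2}={2}
  n9('caac'): parent n8 fail=12; on 'c' 12→0 → fail=6;  out {1}∪∅={1}
  n5('bacbc'): parent n4 fail=1; on 'c' 1 → fail=10;  out {0}∪{5}={0,5}

Run:
[0] read 'a'  n0⇒n12
[1] read 'b'  n12⇒n13  → match P2@[1:1]
[2] read 'c'  n13⇒n14  → match P4@[0:2],P5@[1:2]
[3] read 'b'  n14⇒n1 (fail-walked)  → match P2@[3:3]
[4] read 'c'  n1⇒n10  → match P5@[3:4]
[5] read 'b'  n10⇒n1 (fail-walked)  → match P2@[5:5]
[6] read 'b'  n1⇒n1 (fail-walked)  → match P2@[6:6]
[7] read 'b'  n1⇒n1 (fail-walked)  → match P2@[7:7]
[8] read 'c'  n1⇒n10  → match P5@[7:8]
[9] read 'b'  n10⇒n1 (fail-walked)  → match P2@[9:9]
[10] read 'c'  n1⇒n10  → match P5@[9:10]
[11] read 'a'  n10⇒n11  → match P3@[9:11]
[12] read 'b'  n11⇒n13 (fail-walked)  → match P2@[12:12]
[13] read 'c'  n13⇒n14  → match P4@[11:13],P5@[12:13]
[14] read 'b'  n14⇒n1 (fail-walked)  → match P2@[14:14]
[15] read 'c'  n1⇒n10  → match P5@[14:15]
[16] read 'a'  n10⇒n11  → match P3@[14:16]
[17] read 'b'  n11⇒n13 (fail-walked)  → match P2@[17:17]
[18] read 'c'  n13⇒n14  → match P4@[16:18],P5@[17:18]
[19] read 'c'  n14⇒n6 (fail-walked)
[20] read 'b'  n6⇒n1 (fail-walked)  → match P2@[20:20]
[21] read 'b'  n1⇒n1 (fail-walked)  → match P2@[21:21]
[22] read 'b'  n1⇒n1 (fail-walked)  → match P2@[22:22]
[23] read 'a'  n1⇒n2
[24] read 'b'  n2⇒n13 (fail-walked)  → match P2@[24:24]
[25] read 'b'  n13⇒n1 (fail-walked)  → match P2@[25:25]
[26] read 'c'  n1⇒n10  → match P5@[25:26]
[27] read 'a'  n10⇒n11  → match P3@[25:27]
[28] read 'a'  n11⇒n8 (fail-walked)
[29] read 'c'  n8⇒n9  → match P1@[26:29]
[30] read 'b'  n9⇒n1 (fail-walked)  → match P2@[30:30]
[31] read 'c'  n1⇒n10  → match P5@[30:31]
[32] read 'a'  n10⇒n11  → match P3@[30:32]
[33] read 'a'  n11⇒n8 (fail-walked)
[34] read 'b'  n8⇒n13 (fail-walked)  → match P2@[34:34]

All matches (sorted): [[1,2],[2,4],[2,5],[3,2],[4,5],[5,2],[6,2],[7,2],[8,5],[9,2],[10,5],[11,3],[12,2],[13,4],[13,5],[14,2],[15,5],[16,3],[17,2],[18,4],[18,5],[20,2],[21,2],[22,2],[24,2],[25,2],[26,5],[27,3],[29,1],[30,2],[31,5],[32,3],[34,2]]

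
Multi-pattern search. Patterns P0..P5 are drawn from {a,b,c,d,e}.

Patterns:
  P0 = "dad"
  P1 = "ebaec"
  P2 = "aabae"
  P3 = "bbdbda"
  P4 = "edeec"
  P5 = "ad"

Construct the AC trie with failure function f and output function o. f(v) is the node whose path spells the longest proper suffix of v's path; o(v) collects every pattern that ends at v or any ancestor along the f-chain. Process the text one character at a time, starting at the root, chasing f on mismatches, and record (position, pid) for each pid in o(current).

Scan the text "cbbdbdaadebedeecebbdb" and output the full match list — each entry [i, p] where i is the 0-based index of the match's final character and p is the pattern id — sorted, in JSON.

Build automaton:
Trie (insert patterns):
  n0 'ε': a→9 b→14 d→1 e→4
  n1 'd': a→2
  n2 'da': d→3
  n3 'dad': ·  ←P0
  n4 'e': b→5 d→20
  n5 'eb': a→6
  n6 'eba': e→7
  n7 'ebae': c→8
  n8 'ebaec': ·  ←P1
  n9 'a': a→10 d→24
  n10 'aa': b→11
  n11 'aab': a→12
  n12 'aaba': e→13
  n13 'aabae': ·  ←P2
  n14 'b': b→15
  n15 'bb': d→16
  n16 'bbd': b→17
  n17 'bbdb': d→18
  n18 'bbdbd': a→19
  n19 'bbdbda': ·  ←P3
  n20 'ed': e→21
  n21 'ede': e→22
  n22 'edee': c→23
  n23 'edeec': ·  ←P4
  n24 'ad': ·  ←P5

Failure links (BFS by depth):
  fail(1) 'd': from fail(0)=0 chase 'd': 0 ⇒ 0;  out=∅∪out(0)=∅
  fail(4) 'e': from fail(0)=0 chase 'e': 0 ⇒ 0;  out=∅∪out(0)=∅
  fail(9) 'a': from fail(0)=0 chase 'a': 0 ⇒ 0;  out=∅∪out(0)=∅
  fail(14) 'b': from fail(0)=0 chase 'b': 0 ⇒ 0;  out=∅∪out(0)=∅
  fail(2) 'da': from fail(1)=0 chase 'a': 0 ⇒ 9;  out=∅∪out(9)=∅
  fail(5) 'eb': from fail(4)=0 chase 'b': 0 ⇒ 14;  out=∅∪out(14)=∅
  fail(10) 'aa': from fail(9)=0 chase 'a': 0 ⇒ 9;  out=∅∪out(9)=∅
  fail(15) 'bb': from fail(14)=0 chase 'b': 0 ⇒ 14;  out=∅∪out(14)=∅
  fail(20) 'ed': from fail(4)=0 chase 'd': 0 ⇒ 1;  out=∅∪out(1)=∅
  fail(24) 'ad': from fail(9)=0 chase 'd': 0 ⇒ 1;  out={5}∪out(1)={5}
  fail(3) 'dad': from fail(2)=9 chase 'd': 9 ⇒ 24;  out={0}∪out(24)={0,5}
  fail(6) 'eba': from fail(5)=14 chase 'a': 14→0 ⇒ 9;  out=∅∪out(9)=∅
  fail(11) 'aab': from fail(10)=9 chase 'b': 9→0 ⇒ 14;  out=∅∪out(14)=∅
  fail(16) 'bbd': from fail(15)=14 chase 'd': 14→0 ⇒ 1;  out=∅∪out(1)=∅
  fail(21) 'ede': from fail(20)=1 chase 'e': 1→0 ⇒ 4;  out=∅∪out(4)=∅
  fail(7) 'ebae': from fail(6)=9 chase 'e': 9→0 ⇒ 4;  out=∅∪out(4)=∅
  fail(12) 'aaba': from fail(11)=14 chase 'a': 14→0 ⇒ 9;  out=∅∪out(9)=∅
  fail(17) 'bbdb': from fail(16)=1 chase 'b': 1→0 ⇒ 14;  out=∅∪out(14)=∅
  fail(22) 'edee': from fail(21)=4 chase 'e': 4→0 ⇒ 4;  out=∅∪out(4)=∅
  fail(8) 'ebaec': from fail(7)=4 chase 'c': 4→0 ⇒ 0;  out={1}∪out(0)={1}
  fail(13) 'aabae': from fail(12)=9 chase 'e': 9→0 ⇒ 4;  out={2}∪out(4)={2}
  fail(18) 'bbdbd': from fail(17)=14 chase 'd': 14→0 ⇒ 1;  out=∅∪out(1)=∅
  fail(23) 'edeec': from fail(22)=4 chase 'c': 4→0 ⇒ 0;  out={4}∪out(0)={4}
  fail(19) 'bbdbda': from fail(18)=1 chase 'a': 1 ⇒ 2;  out={3}∪out(2)={3}

Scan:
i=0 'c': node 0→0
i=1 'b': node 0→14
i=2 'b': node 14→15
i=3 'd': node 15→16
i=4 'b': node 16→17
i=5 'd': node 17→18
i=6 'a': node 18→19  ** P3@[1:6]
i=7 'a': node 19→10 (via fail)
i=8 'd': node 10→24 (via fail)  ** P5@[7:8]
i=9 'e': node 24→4 (via fail)
i=10 'b': node 4→5
i=11 'e': node 5→4 (via fail)
i=12 'd': node 4→20
i=13 'e': node 20→21
i=14 'e': node 21→22
i=15 'c': node 22→23  ** P4@[11:15]
i=16 'e': node 23→4 (via fail)
i=17 'b': node 4→5
i=18 'b': node 5→15 (via fail)
i=19 'd': node 15→16
i=20 'b': node 16→17

Matches: [[6,3],[8,5],[15,4]]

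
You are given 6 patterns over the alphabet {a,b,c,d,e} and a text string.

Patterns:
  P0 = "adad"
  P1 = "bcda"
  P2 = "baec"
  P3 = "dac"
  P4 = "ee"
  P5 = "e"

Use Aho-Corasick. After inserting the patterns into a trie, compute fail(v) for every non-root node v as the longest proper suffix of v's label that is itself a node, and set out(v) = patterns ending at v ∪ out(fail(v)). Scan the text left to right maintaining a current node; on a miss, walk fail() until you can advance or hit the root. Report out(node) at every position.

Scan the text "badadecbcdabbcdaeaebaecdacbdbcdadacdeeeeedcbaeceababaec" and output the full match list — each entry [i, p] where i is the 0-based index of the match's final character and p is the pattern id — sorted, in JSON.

Build automaton:
Trie (insert patterns):
  n0 'ε': a→1 b→5 d→12 e→15
  n1 'a': d→2
  n2 'ad': a→3
  n3 'ada': d→4
  n4 'adad': ·  ←P0
  n5 'b': a→9 c→6
  n6 'bc': d→7
  n7 'bcd': a→8
  n8 'bcda': ·  ←P1
  n9 'ba': e→10
  n10 'bae': c→11
  n11 'baec': ·  ←P2
  n12 'd': a→13
  n13 'da': c→14
  n14 'dac': ·  ←P3
  n15 'e': e→16  ←P5
  n16 'ee': ·  ←P4

Failure links (BFS by depth):
  n1('a'): parent n0 fail=0; on 'a' 0 → fail=0;  out ∅∪∅=∅
  n5('b'): parent n0 fail=0; on 'b' 0 → fail=0;  out ∅∪∅=∅
  n12('d'): parent n0 fail=0; on 'd' 0 → fail=0;  out ∅∪∅=∅
  n15('e'): parent n0 fail=0; on 'e' 0 → fail=0;  out {5}∪∅={5}
  n2('ad'): parent n1 fail=0; on 'd' 0 → fail=12;  out ∅∪∅=∅
  n6('bc'): parent n5 fail=0; on 'c' 0 → fail=0;  out ∅∪∅=∅
  n9('ba'): parent n5 fail=0; on 'a' 0 → fail=1;  out ∅∪∅=∅
  n13('da'): parent n12 fail=0; on 'a' 0 → fail=1;  out ∅∪∅=∅
  n16('ee'): parent n15 fail=0; on 'e' 0 → fail=15;  out {4}∪{5}={4,5}
  n3('ada'): parent n2 fail=12; on 'a' 12 → fail=13;  out ∅∪∅=∅
  n7('bcd'): parent n6 fail=0; on 'd' 0 → fail=12;  out ∅∪∅=∅
  n10('bae'): parent n9 fail=1; on 'e' 1→0 → fail=15;  out ∅∪{5}={5}
  n14('dac'): parent n13 fail=1; on 'c' 1→0 → fail=0;  out {3}∪∅={3}
  n4('adad'): parent n3 fail=13; on 'd' 13→1 → fail=2;  out {0}∪∅={0}
  n8('bcda'): parent n7 fail=12; on 'a' 12 → fail=13;  out {1}∪∅={1}
  n11('baec'): parent n10 fail=15; on 'c' 15→0 → fail=0;  out {2}∪∅={2}

Scan:
[0] read 'b'  n0⇒n5
[1] read 'a'  n5⇒n9
[2] read 'd'  n9⇒n2 (via fail)
[3] read 'a'  n2⇒n3
[4] read 'd'  n3⇒n4  ** P0@[1:4]
[5] read 'e'  n4⇒n15 (via fail)  ** P5@[5:5]
[6] read 'c'  n15⇒n0 (via fail)
[7] read 'b'  n0⇒n5
[8] read 'c'  n5⇒n6
[9] read 'd'  n6⇒n7
[10] read 'a'  n7⇒n8  ** P1@[7:10]
[11] read 'b'  n8⇒n5 (via fail)
[12] read 'b'  n5⇒n5 (via fail)
[13] read 'c'  n5⇒n6
[14] read 'd'  n6⇒n7
[15] read 'a'  n7⇒n8  ** P1@[12:15]
[16] read 'e'  n8⇒n15 (via fail)  ** P5@[16:16]
[17] read 'a'  n15⇒n1 (via fail)
[18] read 'e'  n1⇒n15 (via fail)  ** P5@[18:18]
[19] read 'b'  n15⇒n5 (via fail)
[20] read 'a'  n5⇒n9
[21] read 'e'  n9⇒n10  ** P5@[21:21]
[22] read 'c'  n10⇒n11  ** P2@[19:22]
[23] read 'd'  n11⇒n12 (via fail)
[24] read 'a'  n12⇒n13
[25] read 'c'  n13⇒n14  ** P3@[23:25]
[26] read 'b'  n14⇒n5 (via fail)
[27] read 'd'  n5⇒n12 (via fail)
[28] read 'b'  n12⇒n5 (via fail)
[29] read 'c'  n5⇒n6
[30] read 'd'  n6⇒n7
[31] read 'a'  n7⇒n8  ** P1@[28:31]
[32] read 'd'  n8⇒n2 (via fail)
[33] read 'a'  n2⇒n3
[34] read 'c'  n3⇒n14 (via fail)  ** P3@[32:34]
[35] read 'd'  n14⇒n12 (via fail)
[36] read 'e'  n12⇒n15 (via fail)  ** P5@[36:36]
[37] read 'e'  n15⇒n16  ** P4@[36:37],P5@[37:37]
[38] read 'e'  n16⇒n16 (via fail)  ** P4@[37:38],P5@[38:38]
[39] read 'e'  n16⇒n16 (via fail)  ** P4@[38:39],P5@[39:39]
[40] read 'e'  n16⇒n16 (via fail)  ** P4@[39:40],P5@[40:40]
[41] read 'd'  n16⇒n12 (via fail)
[42] read 'c'  n12⇒n0 (via fail)
[43] read 'b'  n0⇒n5
[44] read 'a'  n5⇒n9
[45] read 'e'  n9⇒n10  ** P5@[45:45]
[46] read 'c'  n10⇒n11  ** P2@[43:46]
[47] read 'e'  n11⇒n15 (via fail)  ** P5@[47:47]
[48] read 'a'  n15⇒n1 (via fail)
[49] read 'b'  n1⇒n5 (via fail)
[50] read 'a'  n5⇒n9
[51] read 'b'  n9⇒n5 (via fail)
[52] read 'a'  n5⇒n9
[53] read 'e'  n9⇒n10  ** P5@[53:53]
[54] read 'c'  n10⇒n11  ** P2@[51:54]

Result: [[4,0],[5,5],[10,1],[15,1],[16,5],[18,5],[21,5],[22,2],[25,3],[31,1],[34,3],[36,5],[37,4],[37,5],[38,4],[38,5],[39,4],[39,5],[40,4],[40,5],[45,5],[46,2],[47,5],[53,5],[54,2]]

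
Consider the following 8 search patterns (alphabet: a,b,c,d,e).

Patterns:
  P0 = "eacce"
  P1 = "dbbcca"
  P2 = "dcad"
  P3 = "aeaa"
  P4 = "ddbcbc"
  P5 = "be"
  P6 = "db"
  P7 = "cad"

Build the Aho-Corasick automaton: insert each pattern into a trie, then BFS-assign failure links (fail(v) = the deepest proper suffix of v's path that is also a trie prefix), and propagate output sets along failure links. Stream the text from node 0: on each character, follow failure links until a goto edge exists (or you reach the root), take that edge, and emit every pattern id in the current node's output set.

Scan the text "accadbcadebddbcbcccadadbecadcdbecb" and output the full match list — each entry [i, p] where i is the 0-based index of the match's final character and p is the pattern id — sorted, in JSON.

Build automaton:
Trie (insert patterns):
  n0 'ε': a→15 b→24 c→26 d→6 e→1
  n1 'e': a→2
  n2 'ea': c→3
  n3 'eac': c→4
  n4 'eacc': e→5
  n5 'eacce': ·  [P0 ends]
  n6 'd': b→7 c→12 d→19
  n7 'db': b→8  [P6 ends]
  n8 'dbb': c→9
  n9 'dbbc': c→10
  n10 'dbbcc': a→11
  n11 'dbbcca': ·  [P1 ends]
  n12 'dc': a→13
  n13 'dca': d→14
  n14 'dcad': ·  [P2 ends]
  n15 'a': e→16
  n16 'ae': a→17
  n17 'aea': a→18
  n18 'aeaa': ·  [P3 ends]
  n19 'dd': b→20
  n20 'ddb': c→21
  n21 'ddbc': b→22
  n22 'ddbcb': c→23
  n23 'ddbcbc': ·  [P4 ends]
  n24 'b': e→25
  n25 'be': ·  [P5 ends]
  n26 'c': a→27
  n27 'ca': d→28
  n28 'cad': ·  [P7 ends]

BFS fail/out derivation:
  fail(1) 'e': from fail(0)=0 chase 'e': 0 ⇒ 0;  out=∅∪out(0)=∅
  fail(6) 'd': from fail(0)=0 chase 'd': 0 ⇒ 0;  out=∅∪out(0)=∅
  fail(15) 'a': from fail(0)=0 chase 'a': 0 ⇒ 0;  out=∅∪out(0)=∅
  fail(24) 'b': from fail(0)=0 chase 'b': 0 ⇒ 0;  out=∅∪out(0)=∅
  fail(26) 'c': from fail(0)=0 chase 'c': 0 ⇒ 0;  out=∅∪out(0)=∅
  fail(2) 'ea': from fail(1)=0 chase 'a': 0 ⇒ 15;  out=∅∪out(15)=∅
  fail(7) 'db': from fail(6)=0 chase 'b': 0 ⇒ 24;  out={6}∪out(24)={6}
  fail(12) 'dc': from fail(6)=0 chase 'c': 0 ⇒ 26;  out=∅∪out(26)=∅
  fail(16) 'ae': from fail(15)=0 chase 'e': 0 ⇒ 1;  out=∅∪out(1)=∅
  fail(19) 'dd': from fail(6)=0 chase 'd': 0 ⇒ 6;  out=∅∪out(6)=∅
  fail(25) 'be': from fail(24)=0 chase 'e': 0 ⇒ 1;  out={5}∪out(1)={5}
  fail(27) 'ca': from fail(26)=0 chase 'a': 0 ⇒ 15;  out=∅∪out(15)=∅
  fail(3) 'eac': from fail(2)=15 chase 'c': 15→0 ⇒ 26;  out=∅∪out(26)=∅
  fail(8) 'dbb': from fail(7)=24 chase 'b': 24→0 ⇒ 24;  out=∅∪out(24)=∅
  fail(13) 'dca': from fail(12)=26 chase 'a': 26 ⇒ 27;  out=∅∪out(27)=∅
  fail(17) 'aea': from fail(16)=1 chase 'a': 1 ⇒ 2;  out=∅∪out(2)=∅
  fail(20) 'ddb': from fail(19)=6 chase 'b': 6 ⇒ 7;  out=∅∪out(7)={6}
  fail(28) 'cad': from fail(27)=15 chase 'd': 15→0 ⇒ 6;  out={7}∪out(6)={7}
  fail(4) 'eacc': from fail(3)=26 chase 'c': 26→0 ⇒ 26;  out=∅∪out(26)=∅
  fail(9) 'dbbc': from fail(8)=24 chase 'c': 24→0 ⇒ 26;  out=∅∪out(26)=∅
  fail(14) 'dcad': from fail(13)=27 chase 'd': 27 ⇒ 28;  out={2}∪out(28)={2,7}
  fail(18) 'aeaa': from fail(17)=2 chase 'a': 2→15→0 ⇒ 15;  out={3}∪out(15)={3}
  fail(21) 'ddbc': from fail(20)=7 chase 'c': 7→24→0 ⇒ 26;  out=∅∪out(26)=∅
  fail(5) 'eacce': from fail(4)=26 chase 'e': 26→0 ⇒ 1;  out={0}∪out(1)={0}
  fail(10) 'dbbcc': from fail(9)=26 chase 'c': 26→0 ⇒ 26;  out=∅∪out(26)=∅
  fail(22) 'ddbcb': from fail(21)=26 chase 'b': 26→0 ⇒ 24;  out=∅∪out(24)=∅
  fail(11) 'dbbcca': from fail(10)=26 chase 'a': 26 ⇒ 27;  out={1}∪out(27)={1}
  fail(23) 'ddbcbc': from fail(22)=24 chase 'c': 24→0 ⇒ 26;  out={4}∪out(26)={4}

Text stream:
pos 0 'a': at 15
pos 1 'c': at 26 (via fail)
pos 2 'c': at 26 (via fail)
pos 3 'a': at 27
pos 4 'd': at 28  ** P7@[2:4]
pos 5 'b': at 7 (via fail)  ** P6@[4:5]
pos 6 'c': at 26 (via fail)
pos 7 'a': at 27
pos 8 'd': at 28  ** P7@[6:8]
pos 9 'e': at 1 (via fail)
pos 10 'b': at 24 (via fail)
pos 11 'd': at 6 (via fail)
pos 12 'd': at 19
pos 13 'b': at 20  ** P6@[12:13]
pos 14 'c': at 21
pos 15 'b': at 22
pos 16 'c': at 23  ** P4@[11:16]
pos 17 'c': at 26 (via fail)
pos 18 'c': at 26 (via fail)
pos 19 'a': at 27
pos 20 'd': at 28  ** P7@[18:20]
pos 21 'a': at 15 (via fail)
pos 22 'd': at 6 (via fail)
pos 23 'b': at 7  ** P6@[22:23]
pos 24 'e': at 25 (via fail)  ** P5@[23:24]
pos 25 'c': at 26 (via fail)
pos 26 'a': at 27
pos 27 'd': at 28  ** P7@[25:27]
pos 28 'c': at 12 (via fail)
pos 29 'd': at 6 (via fail)
pos 30 'b': at 7  ** P6@[29:30]
pos 31 'e': at 25 (via fail)  ** P5@[30:31]
pos 32 'c': at 26 (via fail)
pos 33 'b': at 24 (via fail)

Result: [[4,7],[5,6],[8,7],[13,6],[16,4],[20,7],[23,6],[24,5],[27,7],[30,6],[31,5]]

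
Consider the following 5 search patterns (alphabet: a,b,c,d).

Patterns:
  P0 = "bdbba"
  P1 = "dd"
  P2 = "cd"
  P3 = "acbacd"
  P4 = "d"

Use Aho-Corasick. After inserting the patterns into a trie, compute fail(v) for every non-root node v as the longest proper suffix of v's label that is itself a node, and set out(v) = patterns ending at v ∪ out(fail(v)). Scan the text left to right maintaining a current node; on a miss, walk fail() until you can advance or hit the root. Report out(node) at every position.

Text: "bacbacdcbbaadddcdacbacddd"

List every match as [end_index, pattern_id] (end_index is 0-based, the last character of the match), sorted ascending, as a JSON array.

Build:
Trie nodes:
  0='ε' goto a→10 b→1 c→8 d→6
  1='b' goto d→2
  2='bd' goto b→3
  3='bdb' goto b→4
  4='bdbb' goto a→5
  5='bdbba' goto ·  ←P0
  6='d' goto d→7  ←P4
  7='dd' goto ·  ←P1
  8='c' goto d→9
  9='cd' goto ·  ←P2
  10='a' goto c→11
  11='ac' goto b→12
  12='acb' goto a→13
  13='acba' goto c→14
  14='acbac' goto d→15
  15='acbacd' goto ·  ←P3

Failure links (BFS by depth):
  fail(1) 'b': from fail(0)=0 chase 'b': 0 ⇒ 0;  out=∅∪out(0)=∅
  fail(6) 'd': from fail(0)=0 chase 'd': 0 ⇒ 0;  out={4}∪out(0)={4}
  fail(8) 'c': from fail(0)=0 chase 'c': 0 ⇒ 0;  out=∅∪out(0)=∅
  fail(10) 'a': from fail(0)=0 chase 'a': 0 ⇒ 0;  out=∅∪out(0)=∅
  fail(2) 'bd': from fail(1)=0 chase 'd': 0 ⇒ 6;  out=∅∪out(6)={4}
  fail(7) 'dd': from fail(6)=0 chase 'd': 0 ⇒ 6;  out={1}∪out(6)={1,4}
  fail(9) 'cd': from fail(8)=0 chase 'd': 0 ⇒ 6;  out={2}∪out(6)={2,4}
  fail(11) 'ac': from fail(10)=0 chase 'c': 0 ⇒ 8;  out=∅∪out(8)=∅
  fail(3) 'bdb': from fail(2)=6 chase 'b': 6→0 ⇒ 1;  out=∅∪out(1)=∅
  fail(12) 'acb': from fail(11)=8 chase 'b': 8→0 ⇒ 1;  out=∅∪out(1)=∅
  fail(4) 'bdbb': from fail(3)=1 chase 'b': 1→0 ⇒ 1;  out=∅∪out(1)=∅
  fail(13) 'acba': from fail(12)=1 chase 'a': 1→0 ⇒ 10;  out=∅∪out(10)=∅
  fail(5) 'bdbba': from fail(4)=1 chase 'a': 1→0 ⇒ 10;  out={0}∪out(10)={0}
  fail(14) 'acbac': from fail(13)=10 chase 'c': 10 ⇒ 11;  out=∅∪out(11)=∅
  fail(15) 'acbacd': from fail(14)=11 chase 'd': 11→8 ⇒ 9;  out={3}∪out(9)={2,3,4}

Text stream:
[0] read 'b'  n0⇒n1
[1] read 'a'  n1⇒n10 (via fail)
[2] read 'c'  n10⇒n11
[3] read 'b'  n11⇒n12
[4] read 'a'  n12⇒n13
[5] read 'c'  n13⇒n14
[6] read 'd'  n14⇒n15  ** P2@[5:6],P3@[1:6],P4@[6:6]
[7] read 'c'  n15⇒n8 (via fail)
[8] read 'b'  n8⇒n1 (via fail)
[9] read 'b'  n1⇒n1 (via fail)
[10] read 'a'  n1⇒n10 (via fail)
[11] read 'a'  n10⇒n10 (via fail)
[12] read 'd'  n10⇒n6 (via fail)  ** P4@[12:12]
[13] read 'd'  n6⇒n7  ** P1@[12:13],P4@[13:13]
[14] read 'd'  n7⇒n7 (via fail)  ** P1@[13:14],P4@[14:14]
[15] read 'c'  n7⇒n8 (via fail)
[16] read 'd'  n8⇒n9  ** P2@[15:16],P4@[16:16]
[17] read 'a'  n9⇒n10 (via fail)
[18] read 'c'  n10⇒n11
[19] read 'b'  n11⇒n12
[20] read 'a'  n12⇒n13
[21] read 'c'  n13⇒n14
[22] read 'd'  n14⇒n15  ** P2@[21:22],P3@[17:22],P4@[22:22]
[23] read 'd'  n15⇒n7 (via fail)  ** P1@[22:23],P4@[23:23]
[24] read 'd'  n7⇒n7 (via fail)  ** P1@[23:24],P4@[24:24]

Matches: [[6,2],[6,3],[6,4],[12,4],[13,1],[13,4],[14,1],[14,4],[16,2],[16,4],[22,2],[22,3],[22,4],[23,1],[23,4],[24,1],[24,4]]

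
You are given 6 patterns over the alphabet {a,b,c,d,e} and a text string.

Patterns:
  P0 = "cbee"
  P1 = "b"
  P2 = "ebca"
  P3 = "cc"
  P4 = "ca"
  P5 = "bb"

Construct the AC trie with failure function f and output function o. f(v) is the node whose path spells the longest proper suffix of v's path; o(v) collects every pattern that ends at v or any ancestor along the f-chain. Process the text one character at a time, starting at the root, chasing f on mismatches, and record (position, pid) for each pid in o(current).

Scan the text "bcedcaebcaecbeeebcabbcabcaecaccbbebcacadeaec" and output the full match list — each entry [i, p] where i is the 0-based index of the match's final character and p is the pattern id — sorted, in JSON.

Build:
Trie (insert patterns):
  n0 'ε': b→5 c→1 e→6
  n1 'c': a→11 b→2 c→10
  n2 'cb': e→3
  n3 'cbe': e→4
  n4 'cbee': ·  [P0 ends]
  n5 'b': b→12  [P1 ends]
  n6 'e': b→7
  n7 'eb': c→8
  n8 'ebc': a→9
  n9 'ebca': ·  [P2 ends]
  n10 'cc': ·  [P3 ends]
  n11 'ca': ·  [P4 ends]
  n12 'bb': ·  [P5 ends]

Failure links (BFS by depth):
  n1('c'): parent n0 fail=0; on 'c' 0 → fail=0;  out ∅∪∅=∅
  n5('b'): parent n0 fail=0; on 'b' 0 → fail=0;  out {1}∪∅={1}
  n6('e'): parent n0 fail=0; on 'e' 0 → fail=0;  out ∅∪∅=∅
  n2('cb'): parent n1 fail=0; on 'b' 0 → fail=5;  out ∅∪{1}={1}
  n7('eb'): parent n6 fail=0; on 'b' 0 → fail=5;  out ∅∪{1}={1}
  n10('cc'): parent n1 fail=0; on 'c' 0 → fail=1;  out {3}∪∅={3}
  n11('ca'): parent n1 fail=0; on 'a' 0 → fail=0;  out {4}∪∅={4}
  n12('bb'): parent n5 fail=0; on 'b' 0 → fail=5;  out {5}∪{1}={1,5}
  n3('cbe'): parent n2 fail=5; on 'e' 5→0 → fail=6;  out ∅∪∅=∅
  n8('ebc'): parent n7 fail=5; on 'c' 5→0 → fail=1;  out ∅∪∅=∅
  n4('cbee'): parent n3 fail=6; on 'e' 6→0 → fail=6;  out {0}∪∅={0}
  n9('ebca'): parent n8 fail=1; on 'a' 1 → fail=11;  out {2}∪{4}={2,4}

Scan:
pos 0 'b': at 5  ** P1@[0:0]
pos 1 'c': at 1 ·f
pos 2 'e': at 6 ·f
pos 3 'd': at 0 ·f
pos 4 'c': at 1
pos 5 'a': at 11  ** P4@[4:5]
pos 6 'e': at 6 ·f
pos 7 'b': at 7  ** P1@[7:7]
pos 8 'c': at 8
pos 9 'a': at 9  ** P2@[6:9],P4@[8:9]
pos 10 'e': at 6 ·f
pos 11 'c': at 1 ·f
pos 12 'b': at 2  ** P1@[12:12]
pos 13 'e': at 3
pos 14 'e': at 4  ** P0@[11:14]
pos 15 'e': at 6 ·f
pos 16 'b': at 7  ** P1@[16:16]
pos 17 'c': at 8
pos 18 'a': at 9  ** P2@[15:18],P4@[17:18]
pos 19 'b': at 5 ·f  ** P1@[19:19]
pos 20 'b': at 12  ** P1@[20:20],P5@[19:20]
pos 21 'c': at 1 ·f
pos 22 'a': at 11  ** P4@[21:22]
pos 23 'b': at 5 ·f  ** P1@[23:23]
pos 24 'c': at 1 ·f
pos 25 'a': at 11  ** P4@[24:25]
pos 26 'e': at 6 ·f
pos 27 'c': at 1 ·f
pos 28 'a': at 11  ** P4@[27:28]
pos 29 'c': at 1 ·f
pos 30 'c': at 10  ** P3@[29:30]
pos 31 'b': at 2 ·f  ** P1@[31:31]
pos 32 'b': at 12 ·f  ** P1@[32:32],P5@[31:32]
pos 33 'e': at 6 ·f
pos 34 'b': at 7  ** P1@[34:34]
pos 35 'c': at 8
pos 36 'a': at 9  ** P2@[33:36],P4@[35:36]
pos 37 'c': at 1 ·f
pos 38 'a': at 11  ** P4@[37:38]
pos 39 'd': at 0 ·f
pos 40 'e': at 6
pos 41 'a': at 0 ·f
pos 42 'e': at 6
pos 43 'c': at 1 ·f

All matches (sorted): [[0,1],[5,4],[7,1],[9,2],[9,4],[12,1],[14,0],[16,1],[18,2],[18,4],[19,1],[20,1],[20,5],[22,4],[23,1],[25,4],[28,4],[30,3],[31,1],[32,1],[32,5],[34,1],[36,2],[36,4],[38,4]]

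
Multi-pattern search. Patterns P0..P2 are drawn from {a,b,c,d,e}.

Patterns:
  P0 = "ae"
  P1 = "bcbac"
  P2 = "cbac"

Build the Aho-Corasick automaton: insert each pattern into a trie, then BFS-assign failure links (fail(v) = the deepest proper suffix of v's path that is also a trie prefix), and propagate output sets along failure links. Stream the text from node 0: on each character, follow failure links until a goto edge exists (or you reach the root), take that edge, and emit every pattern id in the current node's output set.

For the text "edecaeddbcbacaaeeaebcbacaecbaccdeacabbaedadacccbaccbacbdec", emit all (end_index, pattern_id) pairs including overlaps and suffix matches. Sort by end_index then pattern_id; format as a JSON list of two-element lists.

Construct AC machine:
Trie (insert patterns):
  0='ε' goto a→1 b→3 c→8
  1='a' goto e→2
  2='ae' goto ·  [P0 ends]
  3='b' goto c→4
  4='bc' goto b→5
  5='bcb' goto a→6
  6='bcba' goto c→7
  7='bcbac' goto ·  [P1 ends]
  8='c' goto b→9
  9='cb' goto a→10
  10='cba' goto c→11
  11='cbac' goto ·  [P2 ends]

BFS fail/out derivation:
  fail(1) 'a': from fail(0)=0 chase 'a': 0 ⇒ 0;  out=∅∪out(0)=∅
  fail(3) 'b': from fail(0)=0 chase 'b': 0 ⇒ 0;  out=∅∪out(0)=∅
  fail(8) 'c': from fail(0)=0 chase 'c': 0 ⇒ 0;  out=∅∪out(0)=∅
  fail(2) 'ae': from fail(1)=0 chase 'e': 0 ⇒ 0;  out={0}∪out(0)={0}
  fail(4) 'bc': from fail(3)=0 chase 'c': 0 ⇒ 8;  out=∅∪out(8)=∅
  fail(9) 'cb': from fail(8)=0 chase 'b': 0 ⇒ 3;  out=∅∪out(3)=∅
  fail(5) 'bcb': from fail(4)=8 chase 'b': 8 ⇒ 9;  out=∅∪out(9)=∅
  fail(10) 'cba': from fail(9)=3 chase 'a': 3→0 ⇒ 1;  out=∅∪out(1)=∅
  fail(6) 'bcba': from fail(5)=9 chase 'a': 9 ⇒ 10;  out=∅∪out(10)=∅
  fail(11) 'cbac': from fail(10)=1 chase 'c': 1→0 ⇒ 8;  out={2}∪out(8)={2}
  fail(7) 'bcbac': from fail(6)=10 chase 'c': 10 ⇒ 11;  out={1}∪out(11)={1,2}

Scan:
[0] read 'e'  n0⇒n0
[1] read 'd'  n0⇒n0
[2] read 'e'  n0⇒n0
[3] read 'c'  n0⇒n8
[4] read 'a'  n8⇒n1 (via fail)
[5] read 'e'  n1⇒n2  → match P0@[4:5]
[6] read 'd'  n2⇒n0 (via fail)
[7] read 'd'  n0⇒n0
[8] read 'b'  n0⇒n3
[9] read 'c'  n3⇒n4
[10] read 'b'  n4⇒n5
[11] read 'a'  n5⇒n6
[12] read 'c'  n6⇒n7  → match P1@[8:12],P2@[9:12]
[13] read 'a'  n7⇒n1 (via fail)
[14] read 'a'  n1⇒n1 (via fail)
[15] read 'e'  n1⇒n2  → match P0@[14:15]
[16] read 'e'  n2⇒n0 (via fail)
[17] read 'a'  n0⇒n1
[18] read 'e'  n1⇒n2  → match P0@[17:18]
[19] read 'b'  n2⇒n3 (via fail)
[20] read 'c'  n3⇒n4
[21] read 'b'  n4⇒n5
[22] read 'a'  n5⇒n6
[23] read 'c'  n6⇒n7  → match P1@[19:23],P2@[20:23]
[24] read 'a'  n7⇒n1 (via fail)
[25] read 'e'  n1⇒n2  → match P0@[24:25]
[26] read 'c'  n2⇒n8 (via fail)
[27] read 'b'  n8⇒n9
[28] read 'a'  n9⇒n10
[29] read 'c'  n10⇒n11  → match P2@[26:29]
[30] read 'c'  n11⇒n8 (via fail)
[31] read 'd'  n8⇒n0 (via fail)
[32] read 'e'  n0⇒n0
[33] read 'a'  n0⇒n1
[34] read 'c'  n1⇒n8 (via fail)
[35] read 'a'  n8⇒n1 (via fail)
[36] read 'b'  n1⇒n3 (via fail)
[37] read 'b'  n3⇒n3 (via fail)
[38] read 'a'  n3⇒n1 (via fail)
[39] read 'e'  n1⇒n2  → match P0@[38:39]
[40] read 'd'  n2⇒n0 (via fail)
[41] read 'a'  n0⇒n1
[42] read 'd'  n1⇒n0 (via fail)
[43] read 'a'  n0⇒n1
[44] read 'c'  n1⇒n8 (via fail)
[45] read 'c'  n8⇒n8 (via fail)
[46] read 'c'  n8⇒n8 (via fail)
[47] read 'b'  n8⇒n9
[48] read 'a'  n9⇒n10
[49] read 'c'  n10⇒n11  → match P2@[46:49]
[50] read 'c'  n11⇒n8 (via fail)
[51] read 'b'  n8⇒n9
[52] read 'a'  n9⇒n10
[53] read 'c'  n10⇒n11  → match P2@[50:53]
[54] read 'b'  n11⇒n9 (via fail)
[55] read 'd'  n9⇒n0 (via fail)
[56] read 'e'  n0⇒n0
[57] read 'c'  n0⇒n8

Result: [[5,0],[12,1],[12,2],[15,0],[18,0],[23,1],[23,2],[25,0],[29,2],[39,0],[49,2],[53,2]]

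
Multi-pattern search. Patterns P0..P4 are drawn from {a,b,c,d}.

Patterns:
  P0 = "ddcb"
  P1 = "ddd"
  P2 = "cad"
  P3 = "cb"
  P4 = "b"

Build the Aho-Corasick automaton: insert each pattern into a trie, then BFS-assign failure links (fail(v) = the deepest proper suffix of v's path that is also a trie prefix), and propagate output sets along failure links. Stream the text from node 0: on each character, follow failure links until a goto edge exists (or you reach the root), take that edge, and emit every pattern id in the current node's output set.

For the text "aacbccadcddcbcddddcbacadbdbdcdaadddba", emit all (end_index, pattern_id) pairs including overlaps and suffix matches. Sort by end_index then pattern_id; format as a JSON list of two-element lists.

Build:
Trie nodes:
  0='ε' goto b→10 c→6 d→1
  1='d' goto d→2
  2='dd' goto c→3 d→5
  3='ddc' goto b→4
  4='ddcb' goto ·  [P0 ends]
  5='ddd' goto ·  [P1 ends]
  6='c' goto a→7 b→9
  7='ca' goto d→8
  8='cad' goto ·  [P2 ends]
  9='cb' goto ·  [P3 ends]
  10='b' goto ·  [P4 ends]

BFS fail/out derivation:
  fail(1) 'd': from fail(0)=0 chase 'd': 0 ⇒ 0;  out=∅∪out(0)=∅
  fail(6) 'c': from fail(0)=0 chase 'c': 0 ⇒ 0;  out=∅∪out(0)=∅
  fail(10) 'b': from fail(0)=0 chase 'b': 0 ⇒ 0;  out={4}∪out(0)={4}
  fail(2) 'dd': from fail(1)=0 chase 'd': 0 ⇒ 1;  out=∅∪out(1)=∅
  fail(7) 'ca': from fail(6)=0 chase 'a': 0 ⇒ 0;  out=∅∪out(0)=∅
  fail(9) 'cb': from fail(6)=0 chase 'b': 0 ⇒ 10;  out={3}∪out(10)={3,4}
  fail(3) 'ddc': from fail(2)=1 chase 'c': 1→0 ⇒ 6;  out=∅∪out(6)=∅
  fail(5) 'ddd': from fail(2)=1 chase 'd': 1 ⇒ 2;  out={1}∪out(2)={1}
  fail(8) 'cad': from fail(7)=0 chase 'd': 0 ⇒ 1;  out={2}∪out(1)={2}
  fail(4) 'ddcb': from fail(3)=6 chase 'b': 6 ⇒ 9;  out={0}∪out(9)={0,3,4}

Scan:
[0] read 'a'  n0⇒n0
[1] read 'a'  n0⇒n0
[2] read 'c'  n0⇒n6
[3] read 'b'  n6⇒n9  emit P3@[2:3],P4@[3:3]
[4] read 'c'  n9⇒n6 ·f
[5] read 'c'  n6⇒n6 ·f
[6] read 'a'  n6⇒n7
[7] read 'd'  n7⇒n8  emit P2@[5:7]
[8] read 'c'  n8⇒n6 ·f
[9] read 'd'  n6⇒n1 ·f
[10] read 'd'  n1⇒n2
[11] read 'c'  n2⇒n3
[12] read 'b'  n3⇒n4  emit P0@[9:12],P3@[11:12],P4@[12:12]
[13] read 'c'  n4⇒n6 ·f
[14] read 'd'  n6⇒n1 ·f
[15] read 'd'  n1⇒n2
[16] read 'd'  n2⇒n5  emit P1@[14:16]
[17] read 'd'  n5⇒n5 ·f  emit P1@[15:17]
[18] read 'c'  n5⇒n3 ·f
[19] read 'b'  n3⇒n4  emit P0@[16:19],P3@[18:19],P4@[19:19]
[20] read 'a'  n4⇒n0 ·f
[21] read 'c'  n0⇒n6
[22] read 'a'  n6⇒n7
[23] read 'd'  n7⇒n8  emit P2@[21:23]
[24] read 'b'  n8⇒n10 ·f  emit P4@[24:24]
[25] read 'd'  n10⇒n1 ·f
[26] read 'b'  n1⇒n10 ·f  emit P4@[26:26]
[27] read 'd'  n10⇒n1 ·f
[28] read 'c'  n1⇒n6 ·f
[29] read 'd'  n6⇒n1 ·f
[30] read 'a'  n1⇒n0 ·f
[31] read 'a'  n0⇒n0
[32] read 'd'  n0⇒n1
[33] read 'd'  n1⇒n2
[34] read 'd'  n2⇒n5  emit P1@[32:34]
[35] read 'b'  n5⇒n10 ·f  emit P4@[35:35]
[36] read 'a'  n10⇒n0 ·f

Matches: [[3,3],[3,4],[7,2],[12,0],[12,3],[12,4],[16,1],[17,1],[19,0],[19,3],[19,4],[23,2],[24,4],[26,4],[34,1],[35,4]]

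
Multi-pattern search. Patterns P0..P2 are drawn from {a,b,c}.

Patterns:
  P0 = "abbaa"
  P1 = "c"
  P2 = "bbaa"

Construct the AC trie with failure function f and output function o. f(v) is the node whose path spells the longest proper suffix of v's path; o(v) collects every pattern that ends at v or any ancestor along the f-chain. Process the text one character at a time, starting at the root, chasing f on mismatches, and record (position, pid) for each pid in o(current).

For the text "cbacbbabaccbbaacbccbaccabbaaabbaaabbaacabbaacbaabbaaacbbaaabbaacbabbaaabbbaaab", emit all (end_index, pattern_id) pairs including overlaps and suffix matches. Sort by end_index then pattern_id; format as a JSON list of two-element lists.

Construct AC machine:
Trie (insert patterns):
  0='ε' goto a→1 b→7 c→6
  1='a' goto b→2
  2='ab' goto b→3
  3='abb' goto a→4
  4='abba' goto a→5
  5='abbaa' goto ·  [P0 ends]
  6='c' goto ·  [P1 ends]
  7='b' goto b→8
  8='bb' goto a→9
  9='bba' goto a→10
  10='bbaa' goto ·  [P2 ends]

BFS fail/out derivation:
  n1('a'): parent n0 fail=0; on 'a' 0 → fail=0;  out ∅∪∅=∅
  n6('c'): parent n0 fail=0; on 'c' 0 → fail=0;  out {1}∪∅={1}
  n7('b'): parent n0 fail=0; on 'b' 0 → fail=0;  out ∅∪∅=∅
  n2('ab'): parent n1 fail=0; on 'b' 0 → fail=7;  out ∅∪∅=∅
  n8('bb'): parent n7 fail=0; on 'b' 0 → fail=7;  out ∅∪∅=∅
  n3('abb'): parent n2 fail=7; on 'b' 7 → fail=8;  out ∅∪∅=∅
  n9('bba'): parent n8 fail=7; on 'a' 7→0 → fail=1;  out ∅∪∅=∅
  n4('abba'): parent n3 fail=8; on 'a' 8 → fail=9;  out ∅∪∅=∅
  n10('bbaa'): parent n9 fail=1; on 'a' 1→0 → fail=1;  out {2}∪∅={2}
  n5('abbaa'): parent n4 fail=9; on 'a' 9 → fail=10;  out {0}∪{2}={0,2}

Scan:
i=0 'c': node 0→6  emit P1@[0:0]
i=1 'b': node 6→7 (via fail)
i=2 'a': node 7→1 (via fail)
i=3 'c': node 1→6 (via fail)  emit P1@[3:3]
i=4 'b': node 6→7 (via fail)
i=5 'b': node 7→8
i=6 'a': node 8→9
i=7 'b': node 9→2 (via fail)
i=8 'a': node 2→1 (via fail)
i=9 'c': node 1→6 (via fail)  emit P1@[9:9]
i=10 'c': node 6→6 (via fail)  emit P1@[10:10]
i=11 'b': node 6→7 (via fail)
i=12 'b': node 7→8
i=13 'a': node 8→9
i=14 'a': node 9→10  emit P2@[11:14]
i=15 'c': node 10→6 (via fail)  emit P1@[15:15]
i=16 'b': node 6→7 (via fail)
i=17 'c': node 7→6 (via fail)  emit P1@[17:17]
i=18 'c': node 6→6 (via fail)  emit P1@[18:18]
i=19 'b': node 6→7 (via fail)
i=20 'a': node 7→1 (via fail)
i=21 'c': node 1→6 (via fail)  emit P1@[21:21]
i=22 'c': node 6→6 (via fail)  emit P1@[22:22]
i=23 'a': node 6→1 (via fail)
i=24 'b': node 1→2
i=25 'b': node 2→3
i=26 'a': node 3→4
i=27 'a': node 4→5  emit P0@[23:27],P2@[24:27]
i=28 'a': node 5→1 (via fail)
i=29 'b': node 1→2
i=30 'b': node 2→3
i=31 'a': node 3→4
i=32 'a': node 4→5  emit P0@[28:32],P2@[29:32]
i=33 'a': node 5→1 (via fail)
i=34 'b': node 1→2
i=35 'b': node 2→3
i=36 'a': node 3→4
i=37 'a': node 4→5  emit P0@[33:37],P2@[34:37]
i=38 'c': node 5→6 (via fail)  emit P1@[38:38]
i=39 'a': node 6→1 (via fail)
i=40 'b': node 1→2
i=41 'b': node 2→3
i=42 'a': node 3→4
i=43 'a': node 4→5  emit P0@[39:43],P2@[40:43]
i=44 'c': node 5→6 (via fail)  emit P1@[44:44]
i=45 'b': node 6→7 (via fail)
i=46 'a': node 7→1 (via fail)
i=47 'a': node 1→1 (via fail)
i=48 'b': node 1→2
i=49 'b': node 2→3
i=50 'a': node 3→4
i=51 'a': node 4→5  emit P0@[47:51],P2@[48:51]
i=52 'a': node 5→1 (via fail)
i=53 'c': node 1→6 (via fail)  emit P1@[53:53]
i=54 'b': node 6→7 (via fail)
i=55 'b': node 7→8
i=56 'a': node 8→9
i=57 'a': node 9→10  emit P2@[54:57]
i=58 'a': node 10→1 (via fail)
i=59 'b': node 1→2
i=60 'b': node 2→3
i=61 'a': node 3→4
i=62 'a': node 4→5  emit P0@[58:62],P2@[59:62]
i=63 'c': node 5→6 (via fail)  emit P1@[63:63]
i=64 'b': node 6→7 (via fail)
i=65 'a': node 7→1 (via fail)
i=66 'b': node 1→2
i=67 'b': node 2→3
i=68 'a': node 3→4
i=69 'a': node 4→5  emit P0@[65:69],P2@[66:69]
i=70 'a': node 5→1 (via fail)
i=71 'b': node 1→2
i=72 'b': node 2→3
i=73 'b': node 3→8 (via fail)
i=74 'a': node 8→9
i=75 'a': node 9→10  emit P2@[72:75]
i=76 'a': node 10→1 (via fail)
i=77 'b': node 1→2

Result: [[0,1],[3,1],[9,1],[10,1],[14,2],[15,1],[17,1],[18,1],[21,1],[22,1],[27,0],[27,2],[32,0],[32,2],[37,0],[37,2],[38,1],[43,0],[43,2],[44,1],[51,0],[51,2],[53,1],[57,2],[62,0],[62,2],[63,1],[69,0],[69,2],[75,2]]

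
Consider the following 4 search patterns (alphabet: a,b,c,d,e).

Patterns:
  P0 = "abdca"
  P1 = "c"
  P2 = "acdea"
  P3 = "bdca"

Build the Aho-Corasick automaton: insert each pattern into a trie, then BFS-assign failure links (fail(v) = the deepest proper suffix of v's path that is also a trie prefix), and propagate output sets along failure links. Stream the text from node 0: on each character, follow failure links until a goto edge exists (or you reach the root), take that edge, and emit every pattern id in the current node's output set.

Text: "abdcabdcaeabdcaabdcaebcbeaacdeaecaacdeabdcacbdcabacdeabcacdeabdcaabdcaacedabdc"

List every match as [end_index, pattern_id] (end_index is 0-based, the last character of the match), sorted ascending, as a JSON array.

Build:
Trie nodes:
  0='ε' goto a→1 b→11 c→6
  1='a' goto b→2 c→7
  2='ab' goto d→3
  3='abd' goto c→4
  4='abdc' goto a→5
  5='abdca' goto ·  [P0 ends]
  6='c' goto ·  [P1 ends]
  7='ac' goto d→8
  8='acd' goto e→9
  9='acde' goto a→10
  10='acdea' goto ·  [P2 ends]
  11='b' goto d→12
  12='bd' goto c→13
  13='bdc' goto a→14
  14='bdca' goto ·  [P3 ends]

Failure links (BFS by depth):
  n1('a'): parent n0 fail=0; on 'a' 0 → fail=0;  out ∅∪∅=∅
  n6('c'): parent n0 fail=0; on 'c' 0 → fail=0;  out {1}∪∅={1}
  n11('b'): parent n0 fail=0; on 'b' 0 → fail=0;  out ∅∪∅=∅
  n2('ab'): parent n1 fail=0; on 'b' 0 → fail=11;  out ∅∪∅=∅
  n7('ac'): parent n1 fail=0; on 'c' 0 → fail=6;  out ∅∪{1}={1}
  n12('bd'): parent n11 fail=0; on 'd' 0 → fail=0;  out ∅∪∅=∅
  n3('abd'): parent n2 fail=11; on 'd' 11 → fail=12;  out ∅∪∅=∅
  n8('acd'): parent n7 fail=6; on 'd' 6→0 → fail=0;  out ∅∪∅=∅
  n13('bdc'): parent n12 fail=0; on 'c' 0 → fail=6;  out ∅∪{1}={1}
  n4('abdc'): parent n3 fail=12; on 'c' 12 → fail=13;  out ∅∪{1}={1}
  n9('acde'): parent n8 fail=0; on 'e' 0 → fail=0;  out ∅∪∅=∅
  n14('bdca'): parent n13 fail=6; on 'a' 6→0 → fail=1;  out {3}∪∅={3}
  n5('abdca'): parent n4 fail=13; on 'a' 13 → fail=14;  out {0}∪{3}={0,3}
  n10('acdea'): parent n9 fail=0; on 'a' 0 → fail=1;  out {2}∪∅={2}

Scan:
[0] read 'a'  n0⇒n1
[1] read 'b'  n1⇒n2
[2] read 'd'  n2⇒n3
[3] read 'c'  n3⇒n4  → match P1@[3:3]
[4] read 'a'  n4⇒n5  → match P0@[0:4],P3@[1:4]
[5] read 'b'  n5⇒n2 (fail-walked)
[6] read 'd'  n2⇒n3
[7] read 'c'  n3⇒n4  → match P1@[7:7]
[8] read 'a'  n4⇒n5  → match P0@[4:8],P3@[5:8]
[9] read 'e'  n5⇒n0 (fail-walked)
[10] read 'a'  n0⇒n1
[11] read 'b'  n1⇒n2
[12] read 'd'  n2⇒n3
[13] read 'c'  n3⇒n4  → match P1@[13:13]
[14] read 'a'  n4⇒n5  → match P0@[10:14],P3@[11:14]
[15] read 'a'  n5⇒n1 (fail-walked)
[16] read 'b'  n1⇒n2
[17] read 'd'  n2⇒n3
[18] read 'c'  n3⇒n4  → match P1@[18:18]
[19] read 'a'  n4⇒n5  → match P0@[15:19],P3@[16:19]
[20] read 'e'  n5⇒n0 (fail-walked)
[21] read 'b'  n0⇒n11
[22] read 'c'  n11⇒n6 (fail-walked)  → match P1@[22:22]
[23] read 'b'  n6⇒n11 (fail-walked)
[24] read 'e'  n11⇒n0 (fail-walked)
[25] read 'a'  n0⇒n1
[26] read 'a'  n1⇒n1 (fail-walked)
[27] read 'c'  n1⇒n7  → match P1@[27:27]
[28] read 'd'  n7⇒n8
[29] read 'e'  n8⇒n9
[30] read 'a'  n9⇒n10  → match P2@[26:30]
[31] read 'e'  n10⇒n0 (fail-walked)
[32] read 'c'  n0⇒n6  → match P1@[32:32]
[33] read 'a'  n6⇒n1 (fail-walked)
[34] read 'a'  n1⇒n1 (fail-walked)
[35] read 'c'  n1⇒n7  → match P1@[35:35]
[36] read 'd'  n7⇒n8
[37] read 'e'  n8⇒n9
[38] read 'a'  n9⇒n10  → match P2@[34:38]
[39] read 'b'  n10⇒n2 (fail-walked)
[40] read 'd'  n2⇒n3
[41] read 'c'  n3⇒n4  → match P1@[41:41]
[42] read 'a'  n4⇒n5  → match P0@[38:42],P3@[39:42]
[43] read 'c'  n5⇒n7 (fail-walked)  → match P1@[43:43]
[44] read 'b'  n7⇒n11 (fail-walked)
[45] read 'd'  n11⇒n12
[46] read 'c'  n12⇒n13  → match P1@[46:46]
[47] read 'a'  n13⇒n14  → match P3@[44:47]
[48] read 'b'  n14⇒n2 (fail-walked)
[49] read 'a'  n2⇒n1 (fail-walked)
[50] read 'c'  n1⇒n7  → match P1@[50:50]
[51] read 'd'  n7⇒n8
[52] read 'e'  n8⇒n9
[53] read 'a'  n9⇒n10  → match P2@[49:53]
[54] read 'b'  n10⇒n2 (fail-walked)
[55] read 'c'  n2⇒n6 (fail-walked)  → match P1@[55:55]
[56] read 'a'  n6⇒n1 (fail-walked)
[57] read 'c'  n1⇒n7  → match P1@[57:57]
[58] read 'd'  n7⇒n8
[59] read 'e'  n8⇒n9
[60] read 'a'  n9⇒n10  → match P2@[56:60]
[61] read 'b'  n10⇒n2 (fail-walked)
[62] read 'd'  n2⇒n3
[63] read 'c'  n3⇒n4  → match P1@[63:63]
[64] read 'a'  n4⇒n5  → match P0@[60:64],P3@[61:64]
[65] read 'a'  n5⇒n1 (fail-walked)
[66] read 'b'  n1⇒n2
[67] read 'd'  n2⇒n3
[68] read 'c'  n3⇒n4  → match P1@[68:68]
[69] read 'a'  n4⇒n5  → match P0@[65:69],P3@[66:69]
[70] read 'a'  n5⇒n1 (fail-walked)
[71] read 'c'  n1⇒n7  → match P1@[71:71]
[72] read 'e'  n7⇒n0 (fail-walked)
[73] read 'd'  n0⇒n0
[74] read 'a'  n0⇒n1
[75] read 'b'  n1⇒n2
[76] read 'd'  n2⇒n3
[77] read 'c'  n3⇒n4  → match P1@[77:77]

All matches (sorted): [[3,1],[4,0],[4,3],[7,1],[8,0],[8,3],[13,1],[14,0],[14,3],[18,1],[19,0],[19,3],[22,1],[27,1],[30,2],[32,1],[35,1],[38,2],[41,1],[42,0],[42,3],[43,1],[46,1],[47,3],[50,1],[53,2],[55,1],[57,1],[60,2],[63,1],[64,0],[64,3],[68,1],[69,0],[69,3],[71,1],[77,1]]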